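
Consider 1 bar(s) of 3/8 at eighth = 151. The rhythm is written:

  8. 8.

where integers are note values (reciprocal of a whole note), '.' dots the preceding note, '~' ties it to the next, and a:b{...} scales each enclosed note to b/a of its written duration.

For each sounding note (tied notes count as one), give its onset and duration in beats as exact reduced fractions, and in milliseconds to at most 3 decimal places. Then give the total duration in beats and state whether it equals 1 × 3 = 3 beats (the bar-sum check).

1) 0.0ms=0b +596.026ms=3/2b
2) 596.026ms=3/2b +596.026ms=3/2b
Σ=3b of 3 (151bpm 3/8) — PASS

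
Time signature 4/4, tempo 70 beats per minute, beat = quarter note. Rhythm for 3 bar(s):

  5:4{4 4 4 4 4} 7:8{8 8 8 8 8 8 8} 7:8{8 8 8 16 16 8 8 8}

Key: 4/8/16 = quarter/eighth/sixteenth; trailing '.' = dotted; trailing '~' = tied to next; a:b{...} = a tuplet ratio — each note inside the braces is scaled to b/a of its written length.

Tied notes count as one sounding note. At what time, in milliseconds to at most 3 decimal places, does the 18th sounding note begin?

1. 0.0ms @ 0 + 685.714ms (4/5)
2. 685.714ms @ 4/5 + 685.714ms (4/5)
3. 1371.429ms @ 8/5 + 685.714ms (4/5)
4. 2057.143ms @ 12/5 + 685.714ms (4/5)
5. 2742.857ms @ 16/5 + 685.714ms (4/5)
6. 3428.571ms @ 4 + 489.796ms (4/7)
7. 3918.367ms @ 32/7 + 489.796ms (4/7)
8. 4408.163ms @ 36/7 + 489.796ms (4/7)
9. 4897.959ms @ 40/7 + 489.796ms (4/7)
10. 5387.755ms @ 44/7 + 489.796ms (4/7)
11. 5877.551ms @ 48/7 + 489.796ms (4/7)
12. 6367.347ms @ 52/7 + 489.796ms (4/7)
13. 6857.143ms @ 8 + 489.796ms (4/7)
14. 7346.939ms @ 60/7 + 489.796ms (4/7)
15. 7836.735ms @ 64/7 + 489.796ms (4/7)
16. 8326.531ms @ 68/7 + 244.898ms (2/7)
17. 8571.429ms @ 10 + 244.898ms (2/7)
18. 8816.327ms @ 72/7 + 489.796ms (4/7)
19. 9306.122ms @ 76/7 + 489.796ms (4/7)
20. 9795.918ms @ 80/7 + 489.796ms (4/7)

note 18 onset = 72/7b = 8816.327ms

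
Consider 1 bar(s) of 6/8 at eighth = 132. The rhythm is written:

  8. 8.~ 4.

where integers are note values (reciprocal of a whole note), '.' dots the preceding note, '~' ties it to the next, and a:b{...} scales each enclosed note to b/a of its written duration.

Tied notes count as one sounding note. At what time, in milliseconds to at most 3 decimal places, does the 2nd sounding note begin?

note 2 onset = 3/2b = 681.818ms

1. 0.0ms @ 0 + 681.818ms (3/2)
2. 681.818ms @ 3/2 + 2045.455ms (9/2)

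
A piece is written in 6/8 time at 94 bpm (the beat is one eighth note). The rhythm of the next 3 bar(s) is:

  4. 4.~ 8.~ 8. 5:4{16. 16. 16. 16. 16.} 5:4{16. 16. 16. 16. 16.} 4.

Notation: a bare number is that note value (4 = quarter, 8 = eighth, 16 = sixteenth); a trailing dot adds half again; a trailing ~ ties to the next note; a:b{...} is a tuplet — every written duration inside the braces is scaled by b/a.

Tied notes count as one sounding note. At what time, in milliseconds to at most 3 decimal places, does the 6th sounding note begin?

note 6 onset = 54/5b = 6893.617ms

1. 0.0ms @ 0 + 1914.894ms (3)
2. 1914.894ms @ 3 + 3829.787ms (6)
3. 5744.681ms @ 9 + 382.979ms (3/5)
4. 6127.66ms @ 48/5 + 382.979ms (3/5)
5. 6510.638ms @ 51/5 + 382.979ms (3/5)
6. 6893.617ms @ 54/5 + 382.979ms (3/5)
7. 7276.596ms @ 57/5 + 382.979ms (3/5)
8. 7659.574ms @ 12 + 382.979ms (3/5)
9. 8042.553ms @ 63/5 + 382.979ms (3/5)
10. 8425.532ms @ 66/5 + 382.979ms (3/5)
11. 8808.511ms @ 69/5 + 382.979ms (3/5)
12. 9191.489ms @ 72/5 + 382.979ms (3/5)
13. 9574.468ms @ 15 + 1914.894ms (3)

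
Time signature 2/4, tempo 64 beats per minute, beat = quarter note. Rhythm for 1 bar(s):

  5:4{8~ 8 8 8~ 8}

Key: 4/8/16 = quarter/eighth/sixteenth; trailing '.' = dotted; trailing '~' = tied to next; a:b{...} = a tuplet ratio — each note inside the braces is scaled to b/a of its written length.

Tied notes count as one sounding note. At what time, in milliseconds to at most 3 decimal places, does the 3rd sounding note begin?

1. 0.0ms @ 0 + 750.0ms (4/5)
2. 750.0ms @ 4/5 + 375.0ms (2/5)
3. 1125.0ms @ 6/5 + 750.0ms (4/5)

note 3 onset = 6/5b = 1125.0ms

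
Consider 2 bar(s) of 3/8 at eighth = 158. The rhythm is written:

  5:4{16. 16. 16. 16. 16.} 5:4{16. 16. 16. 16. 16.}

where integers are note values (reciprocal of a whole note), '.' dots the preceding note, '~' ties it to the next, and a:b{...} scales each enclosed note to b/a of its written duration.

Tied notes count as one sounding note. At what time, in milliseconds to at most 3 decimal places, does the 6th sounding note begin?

1. 0.0ms @ 0 + 227.848ms (3/5)
2. 227.848ms @ 3/5 + 227.848ms (3/5)
3. 455.696ms @ 6/5 + 227.848ms (3/5)
4. 683.544ms @ 9/5 + 227.848ms (3/5)
5. 911.392ms @ 12/5 + 227.848ms (3/5)
6. 1139.241ms @ 3 + 227.848ms (3/5)
7. 1367.089ms @ 18/5 + 227.848ms (3/5)
8. 1594.937ms @ 21/5 + 227.848ms (3/5)
9. 1822.785ms @ 24/5 + 227.848ms (3/5)
10. 2050.633ms @ 27/5 + 227.848ms (3/5)

note 6 onset = 3b = 1139.241ms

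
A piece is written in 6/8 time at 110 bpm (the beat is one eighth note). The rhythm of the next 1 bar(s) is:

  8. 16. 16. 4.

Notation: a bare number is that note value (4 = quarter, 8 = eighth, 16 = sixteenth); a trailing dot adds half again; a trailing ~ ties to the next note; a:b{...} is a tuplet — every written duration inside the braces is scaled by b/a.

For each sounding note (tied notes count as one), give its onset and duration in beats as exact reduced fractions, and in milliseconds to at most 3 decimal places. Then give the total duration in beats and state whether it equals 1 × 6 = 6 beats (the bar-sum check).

1) 0.0ms=0b +818.182ms=3/2b
2) 818.182ms=3/2b +409.091ms=3/4b
3) 1227.273ms=9/4b +409.091ms=3/4b
4) 1636.364ms=3b +1636.364ms=3b
Σ=6b of 6 (110bpm 6/8) — PASS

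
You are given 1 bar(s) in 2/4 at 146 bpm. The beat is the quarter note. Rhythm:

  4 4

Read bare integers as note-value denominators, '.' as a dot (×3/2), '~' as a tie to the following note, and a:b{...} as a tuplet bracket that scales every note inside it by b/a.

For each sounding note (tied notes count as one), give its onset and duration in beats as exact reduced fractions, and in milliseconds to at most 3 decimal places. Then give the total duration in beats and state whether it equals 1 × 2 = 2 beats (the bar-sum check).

1) 0.0ms=0b +410.959ms=1b
2) 410.959ms=1b +410.959ms=1b
Σ=2b of 2 (146bpm 2/4) — PASS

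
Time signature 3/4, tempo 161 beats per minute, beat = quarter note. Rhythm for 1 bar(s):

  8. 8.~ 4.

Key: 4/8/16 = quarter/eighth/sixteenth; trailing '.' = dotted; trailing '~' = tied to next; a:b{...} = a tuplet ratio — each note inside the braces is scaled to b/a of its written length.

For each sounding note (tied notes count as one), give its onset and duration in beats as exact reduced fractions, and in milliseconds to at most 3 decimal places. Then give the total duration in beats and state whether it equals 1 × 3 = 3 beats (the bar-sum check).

1) 0.0ms=0b +279.503ms=3/4b
2) 279.503ms=3/4b +838.509ms=9/4b
Σ=3b of 3 (161bpm 3/4) — PASS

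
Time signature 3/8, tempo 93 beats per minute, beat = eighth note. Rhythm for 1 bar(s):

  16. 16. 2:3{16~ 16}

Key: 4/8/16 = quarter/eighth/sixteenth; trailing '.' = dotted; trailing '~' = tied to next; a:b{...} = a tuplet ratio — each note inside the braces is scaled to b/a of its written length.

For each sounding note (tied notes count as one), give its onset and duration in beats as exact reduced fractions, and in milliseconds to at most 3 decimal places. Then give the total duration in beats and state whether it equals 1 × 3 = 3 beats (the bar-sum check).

1) 0.0ms=0b +483.871ms=3/4b
2) 483.871ms=3/4b +483.871ms=3/4b
3) 967.742ms=3/2b +967.742ms=3/2b
Σ=3b of 3 (93bpm 3/8) — PASS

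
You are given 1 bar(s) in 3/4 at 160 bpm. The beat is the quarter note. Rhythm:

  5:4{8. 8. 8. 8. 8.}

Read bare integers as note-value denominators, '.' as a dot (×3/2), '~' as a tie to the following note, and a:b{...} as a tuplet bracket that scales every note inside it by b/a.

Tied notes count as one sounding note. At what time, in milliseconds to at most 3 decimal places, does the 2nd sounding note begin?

note 2 onset = 3/5b = 225.0ms

1. 0.0ms @ 0 + 225.0ms (3/5)
2. 225.0ms @ 3/5 + 225.0ms (3/5)
3. 450.0ms @ 6/5 + 225.0ms (3/5)
4. 675.0ms @ 9/5 + 225.0ms (3/5)
5. 900.0ms @ 12/5 + 225.0ms (3/5)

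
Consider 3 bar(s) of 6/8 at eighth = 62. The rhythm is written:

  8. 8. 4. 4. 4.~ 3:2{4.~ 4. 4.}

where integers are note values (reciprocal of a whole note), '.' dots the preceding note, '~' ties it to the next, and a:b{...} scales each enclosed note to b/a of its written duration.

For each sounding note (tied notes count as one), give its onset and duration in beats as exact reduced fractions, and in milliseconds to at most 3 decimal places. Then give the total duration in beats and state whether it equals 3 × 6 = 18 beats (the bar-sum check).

1) 0.0ms=0b +1451.613ms=3/2b
2) 1451.613ms=3/2b +1451.613ms=3/2b
3) 2903.226ms=3b +2903.226ms=3b
4) 5806.452ms=6b +2903.226ms=3b
5) 8709.677ms=9b +6774.194ms=7b
6) 15483.871ms=16b +1935.484ms=2b
Σ=18b of 18 (62bpm 6/8) — PASS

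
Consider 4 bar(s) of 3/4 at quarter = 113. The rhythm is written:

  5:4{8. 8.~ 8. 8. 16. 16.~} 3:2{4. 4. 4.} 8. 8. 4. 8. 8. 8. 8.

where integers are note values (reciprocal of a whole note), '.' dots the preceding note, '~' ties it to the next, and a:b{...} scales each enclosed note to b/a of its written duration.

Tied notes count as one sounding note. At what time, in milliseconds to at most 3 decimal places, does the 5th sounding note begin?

1. 0.0ms @ 0 + 318.584ms (3/5)
2. 318.584ms @ 3/5 + 637.168ms (6/5)
3. 955.752ms @ 9/5 + 318.584ms (3/5)
4. 1274.336ms @ 12/5 + 159.292ms (3/10)
5. 1433.628ms @ 27/10 + 690.265ms (13/10)
6. 2123.894ms @ 4 + 530.973ms (1)
7. 2654.867ms @ 5 + 530.973ms (1)
8. 3185.841ms @ 6 + 398.23ms (3/4)
9. 3584.071ms @ 27/4 + 398.23ms (3/4)
10. 3982.301ms @ 15/2 + 796.46ms (3/2)
11. 4778.761ms @ 9 + 398.23ms (3/4)
12. 5176.991ms @ 39/4 + 398.23ms (3/4)
13. 5575.221ms @ 21/2 + 398.23ms (3/4)
14. 5973.451ms @ 45/4 + 398.23ms (3/4)

note 5 onset = 27/10b = 1433.628ms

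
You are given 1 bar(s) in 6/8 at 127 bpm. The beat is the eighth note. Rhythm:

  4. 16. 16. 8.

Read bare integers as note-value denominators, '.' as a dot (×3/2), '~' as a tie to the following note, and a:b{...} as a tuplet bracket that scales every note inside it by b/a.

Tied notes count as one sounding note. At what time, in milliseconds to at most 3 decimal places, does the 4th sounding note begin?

note 4 onset = 9/2b = 2125.984ms

1. 0.0ms @ 0 + 1417.323ms (3)
2. 1417.323ms @ 3 + 354.331ms (3/4)
3. 1771.654ms @ 15/4 + 354.331ms (3/4)
4. 2125.984ms @ 9/2 + 708.661ms (3/2)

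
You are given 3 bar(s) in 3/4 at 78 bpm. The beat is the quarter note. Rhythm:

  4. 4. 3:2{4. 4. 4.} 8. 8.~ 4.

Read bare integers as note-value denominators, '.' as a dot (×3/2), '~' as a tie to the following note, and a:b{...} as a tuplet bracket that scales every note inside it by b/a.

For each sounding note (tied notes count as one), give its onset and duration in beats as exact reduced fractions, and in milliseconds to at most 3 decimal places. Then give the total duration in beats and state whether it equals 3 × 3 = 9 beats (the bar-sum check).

1) 0.0ms=0b +1153.846ms=3/2b
2) 1153.846ms=3/2b +1153.846ms=3/2b
3) 2307.692ms=3b +769.231ms=1b
4) 3076.923ms=4b +769.231ms=1b
5) 3846.154ms=5b +769.231ms=1b
6) 4615.385ms=6b +576.923ms=3/4b
7) 5192.308ms=27/4b +1730.769ms=9/4b
Σ=9b of 9 (78bpm 3/4) — PASS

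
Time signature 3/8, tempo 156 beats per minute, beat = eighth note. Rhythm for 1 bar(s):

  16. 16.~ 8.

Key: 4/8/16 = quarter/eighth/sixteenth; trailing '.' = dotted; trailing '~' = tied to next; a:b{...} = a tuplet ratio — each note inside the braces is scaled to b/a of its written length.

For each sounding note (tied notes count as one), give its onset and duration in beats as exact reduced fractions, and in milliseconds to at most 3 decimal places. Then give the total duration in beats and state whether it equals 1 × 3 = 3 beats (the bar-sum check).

1) 0.0ms=0b +288.462ms=3/4b
2) 288.462ms=3/4b +865.385ms=9/4b
Σ=3b of 3 (156bpm 3/8) — PASS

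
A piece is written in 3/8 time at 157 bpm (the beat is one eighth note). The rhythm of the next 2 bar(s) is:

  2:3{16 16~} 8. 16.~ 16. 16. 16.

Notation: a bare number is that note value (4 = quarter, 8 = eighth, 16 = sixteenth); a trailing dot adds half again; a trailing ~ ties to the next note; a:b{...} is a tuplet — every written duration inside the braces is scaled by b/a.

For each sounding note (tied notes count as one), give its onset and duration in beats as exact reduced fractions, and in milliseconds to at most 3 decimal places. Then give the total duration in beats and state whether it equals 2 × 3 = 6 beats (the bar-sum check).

1) 0.0ms=0b +286.624ms=3/4b
2) 286.624ms=3/4b +859.873ms=9/4b
3) 1146.497ms=3b +573.248ms=3/2b
4) 1719.745ms=9/2b +286.624ms=3/4b
5) 2006.369ms=21/4b +286.624ms=3/4b
Σ=6b of 6 (157bpm 3/8) — PASS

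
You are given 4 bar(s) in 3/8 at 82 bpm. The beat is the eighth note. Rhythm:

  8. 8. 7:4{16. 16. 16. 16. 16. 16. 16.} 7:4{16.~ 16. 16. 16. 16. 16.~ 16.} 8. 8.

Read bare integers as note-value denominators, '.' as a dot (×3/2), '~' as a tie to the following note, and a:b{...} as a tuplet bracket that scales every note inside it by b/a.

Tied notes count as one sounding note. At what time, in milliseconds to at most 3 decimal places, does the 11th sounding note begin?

1. 0.0ms @ 0 + 1097.561ms (3/2)
2. 1097.561ms @ 3/2 + 1097.561ms (3/2)
3. 2195.122ms @ 3 + 313.589ms (3/7)
4. 2508.711ms @ 24/7 + 313.589ms (3/7)
5. 2822.3ms @ 27/7 + 313.589ms (3/7)
6. 3135.889ms @ 30/7 + 313.589ms (3/7)
7. 3449.477ms @ 33/7 + 313.589ms (3/7)
8. 3763.066ms @ 36/7 + 313.589ms (3/7)
9. 4076.655ms @ 39/7 + 313.589ms (3/7)
10. 4390.244ms @ 6 + 627.178ms (6/7)
11. 5017.422ms @ 48/7 + 313.589ms (3/7)
12. 5331.01ms @ 51/7 + 313.589ms (3/7)
13. 5644.599ms @ 54/7 + 313.589ms (3/7)
14. 5958.188ms @ 57/7 + 627.178ms (6/7)
15. 6585.366ms @ 9 + 1097.561ms (3/2)
16. 7682.927ms @ 21/2 + 1097.561ms (3/2)

note 11 onset = 48/7b = 5017.422ms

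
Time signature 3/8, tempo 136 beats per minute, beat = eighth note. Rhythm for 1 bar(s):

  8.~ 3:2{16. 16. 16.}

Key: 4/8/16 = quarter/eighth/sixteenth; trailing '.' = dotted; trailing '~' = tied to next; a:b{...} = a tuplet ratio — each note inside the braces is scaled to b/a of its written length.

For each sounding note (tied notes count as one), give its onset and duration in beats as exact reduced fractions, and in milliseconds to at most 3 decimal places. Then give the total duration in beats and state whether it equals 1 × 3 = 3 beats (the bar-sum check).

1) 0.0ms=0b +882.353ms=2b
2) 882.353ms=2b +220.588ms=1/2b
3) 1102.941ms=5/2b +220.588ms=1/2b
Σ=3b of 3 (136bpm 3/8) — PASS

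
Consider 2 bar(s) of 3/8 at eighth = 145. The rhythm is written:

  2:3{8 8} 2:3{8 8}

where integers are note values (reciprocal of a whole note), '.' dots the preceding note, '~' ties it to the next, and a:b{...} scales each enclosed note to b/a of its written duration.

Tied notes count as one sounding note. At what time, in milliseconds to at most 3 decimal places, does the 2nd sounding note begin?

note 2 onset = 3/2b = 620.69ms

1. 0.0ms @ 0 + 620.69ms (3/2)
2. 620.69ms @ 3/2 + 620.69ms (3/2)
3. 1241.379ms @ 3 + 620.69ms (3/2)
4. 1862.069ms @ 9/2 + 620.69ms (3/2)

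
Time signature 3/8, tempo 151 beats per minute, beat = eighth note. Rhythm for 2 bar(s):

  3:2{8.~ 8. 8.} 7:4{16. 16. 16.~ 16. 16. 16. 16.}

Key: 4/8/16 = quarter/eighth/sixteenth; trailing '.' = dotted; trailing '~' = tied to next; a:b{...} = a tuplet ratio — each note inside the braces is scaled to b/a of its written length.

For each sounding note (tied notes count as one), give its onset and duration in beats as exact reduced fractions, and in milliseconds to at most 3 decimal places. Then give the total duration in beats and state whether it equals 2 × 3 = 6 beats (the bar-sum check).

1) 0.0ms=0b +794.702ms=2b
2) 794.702ms=2b +397.351ms=1b
3) 1192.053ms=3b +170.293ms=3/7b
4) 1362.346ms=24/7b +170.293ms=3/7b
5) 1532.64ms=27/7b +340.587ms=6/7b
6) 1873.226ms=33/7b +170.293ms=3/7b
7) 2043.519ms=36/7b +170.293ms=3/7b
8) 2213.813ms=39/7b +170.293ms=3/7b
Σ=6b of 6 (151bpm 3/8) — PASS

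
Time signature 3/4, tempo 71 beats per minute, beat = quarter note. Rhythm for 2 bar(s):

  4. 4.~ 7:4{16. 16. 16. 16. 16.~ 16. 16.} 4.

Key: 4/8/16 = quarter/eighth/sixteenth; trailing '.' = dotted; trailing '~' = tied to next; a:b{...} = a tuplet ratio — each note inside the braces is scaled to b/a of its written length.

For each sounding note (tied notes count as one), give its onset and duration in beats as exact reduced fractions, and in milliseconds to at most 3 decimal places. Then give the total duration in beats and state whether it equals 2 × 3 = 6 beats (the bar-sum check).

1) 0.0ms=0b +1267.606ms=3/2b
2) 1267.606ms=3/2b +1448.692ms=12/7b
3) 2716.298ms=45/14b +181.087ms=3/14b
4) 2897.384ms=24/7b +181.087ms=3/14b
5) 3078.471ms=51/14b +181.087ms=3/14b
6) 3259.557ms=27/7b +362.173ms=3/7b
7) 3621.73ms=30/7b +181.087ms=3/14b
8) 3802.817ms=9/2b +1267.606ms=3/2b
Σ=6b of 6 (71bpm 3/4) — PASS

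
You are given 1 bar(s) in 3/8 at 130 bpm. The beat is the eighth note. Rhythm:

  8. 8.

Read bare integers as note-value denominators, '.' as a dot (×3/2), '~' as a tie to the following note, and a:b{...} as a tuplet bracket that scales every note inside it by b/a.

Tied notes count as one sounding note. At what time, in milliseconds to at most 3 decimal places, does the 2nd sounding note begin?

1. 0.0ms @ 0 + 692.308ms (3/2)
2. 692.308ms @ 3/2 + 692.308ms (3/2)

note 2 onset = 3/2b = 692.308ms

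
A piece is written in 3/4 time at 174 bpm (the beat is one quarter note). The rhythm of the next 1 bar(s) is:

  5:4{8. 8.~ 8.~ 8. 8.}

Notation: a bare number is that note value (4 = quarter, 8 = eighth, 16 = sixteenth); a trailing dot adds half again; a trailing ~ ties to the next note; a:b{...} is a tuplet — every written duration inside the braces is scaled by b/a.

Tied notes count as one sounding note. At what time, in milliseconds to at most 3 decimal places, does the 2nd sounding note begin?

1. 0.0ms @ 0 + 206.897ms (3/5)
2. 206.897ms @ 3/5 + 620.69ms (9/5)
3. 827.586ms @ 12/5 + 206.897ms (3/5)

note 2 onset = 3/5b = 206.897ms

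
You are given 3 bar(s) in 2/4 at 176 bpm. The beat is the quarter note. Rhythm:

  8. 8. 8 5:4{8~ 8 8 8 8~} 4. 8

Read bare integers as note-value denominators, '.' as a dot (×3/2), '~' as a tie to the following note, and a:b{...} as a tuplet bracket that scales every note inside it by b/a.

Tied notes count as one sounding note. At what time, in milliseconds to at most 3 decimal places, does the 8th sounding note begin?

note 8 onset = 11/2b = 1875.0ms

1. 0.0ms @ 0 + 255.682ms (3/4)
2. 255.682ms @ 3/4 + 255.682ms (3/4)
3. 511.364ms @ 3/2 + 170.455ms (1/2)
4. 681.818ms @ 2 + 272.727ms (4/5)
5. 954.545ms @ 14/5 + 136.364ms (2/5)
6. 1090.909ms @ 16/5 + 136.364ms (2/5)
7. 1227.273ms @ 18/5 + 647.727ms (19/10)
8. 1875.0ms @ 11/2 + 170.455ms (1/2)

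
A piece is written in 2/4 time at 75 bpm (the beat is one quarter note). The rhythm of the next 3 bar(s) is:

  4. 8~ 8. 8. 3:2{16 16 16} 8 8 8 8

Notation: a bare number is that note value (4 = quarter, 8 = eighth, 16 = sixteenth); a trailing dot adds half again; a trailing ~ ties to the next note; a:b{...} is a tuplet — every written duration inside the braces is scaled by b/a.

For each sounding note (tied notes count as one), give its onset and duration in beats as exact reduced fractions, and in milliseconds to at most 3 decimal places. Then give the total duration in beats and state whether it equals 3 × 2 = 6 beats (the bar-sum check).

1) 0.0ms=0b +1200.0ms=3/2b
2) 1200.0ms=3/2b +1000.0ms=5/4b
3) 2200.0ms=11/4b +600.0ms=3/4b
4) 2800.0ms=7/2b +133.333ms=1/6b
5) 2933.333ms=11/3b +133.333ms=1/6b
6) 3066.667ms=23/6b +133.333ms=1/6b
7) 3200.0ms=4b +400.0ms=1/2b
8) 3600.0ms=9/2b +400.0ms=1/2b
9) 4000.0ms=5b +400.0ms=1/2b
10) 4400.0ms=11/2b +400.0ms=1/2b
Σ=6b of 6 (75bpm 2/4) — PASS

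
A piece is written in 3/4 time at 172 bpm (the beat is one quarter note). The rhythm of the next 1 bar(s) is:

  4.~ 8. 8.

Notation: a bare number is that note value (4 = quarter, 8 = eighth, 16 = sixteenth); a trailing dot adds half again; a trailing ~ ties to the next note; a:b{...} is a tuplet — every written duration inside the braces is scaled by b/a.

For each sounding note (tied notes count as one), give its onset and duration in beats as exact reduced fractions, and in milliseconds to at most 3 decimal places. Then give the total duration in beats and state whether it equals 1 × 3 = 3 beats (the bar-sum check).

1) 0.0ms=0b +784.884ms=9/4b
2) 784.884ms=9/4b +261.628ms=3/4b
Σ=3b of 3 (172bpm 3/4) — PASS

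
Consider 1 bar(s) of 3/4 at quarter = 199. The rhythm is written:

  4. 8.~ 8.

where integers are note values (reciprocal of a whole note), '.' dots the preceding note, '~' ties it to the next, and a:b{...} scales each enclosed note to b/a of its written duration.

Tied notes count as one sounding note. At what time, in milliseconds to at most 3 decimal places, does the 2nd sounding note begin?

note 2 onset = 3/2b = 452.261ms

1. 0.0ms @ 0 + 452.261ms (3/2)
2. 452.261ms @ 3/2 + 452.261ms (3/2)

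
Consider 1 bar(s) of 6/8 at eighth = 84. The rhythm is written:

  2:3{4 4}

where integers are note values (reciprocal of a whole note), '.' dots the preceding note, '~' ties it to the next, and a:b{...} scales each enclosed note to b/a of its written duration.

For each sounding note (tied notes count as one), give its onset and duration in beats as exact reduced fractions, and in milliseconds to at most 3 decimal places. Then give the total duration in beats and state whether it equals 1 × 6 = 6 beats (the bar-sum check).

1) 0.0ms=0b +2142.857ms=3b
2) 2142.857ms=3b +2142.857ms=3b
Σ=6b of 6 (84bpm 6/8) — PASS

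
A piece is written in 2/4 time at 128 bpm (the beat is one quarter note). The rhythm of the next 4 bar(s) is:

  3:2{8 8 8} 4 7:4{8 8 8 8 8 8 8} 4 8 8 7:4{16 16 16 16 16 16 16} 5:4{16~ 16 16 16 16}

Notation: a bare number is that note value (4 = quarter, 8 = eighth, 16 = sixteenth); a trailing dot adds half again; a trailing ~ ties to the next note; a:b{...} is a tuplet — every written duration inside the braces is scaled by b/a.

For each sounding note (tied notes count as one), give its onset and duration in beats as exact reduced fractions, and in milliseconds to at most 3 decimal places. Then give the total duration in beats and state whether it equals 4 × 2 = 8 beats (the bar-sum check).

1) 0.0ms=0b +156.25ms=1/3b
2) 156.25ms=1/3b +156.25ms=1/3b
3) 312.5ms=2/3b +156.25ms=1/3b
4) 468.75ms=1b +468.75ms=1b
5) 937.5ms=2b +133.929ms=2/7b
6) 1071.429ms=16/7b +133.929ms=2/7b
7) 1205.357ms=18/7b +133.929ms=2/7b
8) 1339.286ms=20/7b +133.929ms=2/7b
9) 1473.214ms=22/7b +133.929ms=2/7b
10) 1607.143ms=24/7b +133.929ms=2/7b
11) 1741.071ms=26/7b +133.929ms=2/7b
12) 1875.0ms=4b +468.75ms=1b
13) 2343.75ms=5b +234.375ms=1/2b
14) 2578.125ms=11/2b +234.375ms=1/2b
15) 2812.5ms=6b +66.964ms=1/7b
16) 2879.464ms=43/7b +66.964ms=1/7b
17) 2946.429ms=44/7b +66.964ms=1/7b
18) 3013.393ms=45/7b +66.964ms=1/7b
19) 3080.357ms=46/7b +66.964ms=1/7b
20) 3147.321ms=47/7b +66.964ms=1/7b
21) 3214.286ms=48/7b +66.964ms=1/7b
22) 3281.25ms=7b +187.5ms=2/5b
23) 3468.75ms=37/5b +93.75ms=1/5b
24) 3562.5ms=38/5b +93.75ms=1/5b
25) 3656.25ms=39/5b +93.75ms=1/5b
Σ=8b of 8 (128bpm 2/4) — PASS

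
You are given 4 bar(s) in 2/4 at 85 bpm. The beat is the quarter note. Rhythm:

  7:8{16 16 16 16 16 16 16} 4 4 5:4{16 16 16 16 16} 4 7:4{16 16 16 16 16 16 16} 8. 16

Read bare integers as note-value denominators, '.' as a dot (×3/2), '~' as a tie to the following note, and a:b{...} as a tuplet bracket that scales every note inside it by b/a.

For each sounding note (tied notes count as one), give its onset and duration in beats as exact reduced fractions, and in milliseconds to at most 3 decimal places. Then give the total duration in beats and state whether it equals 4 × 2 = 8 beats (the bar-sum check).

1) 0.0ms=0b +201.681ms=2/7b
2) 201.681ms=2/7b +201.681ms=2/7b
3) 403.361ms=4/7b +201.681ms=2/7b
4) 605.042ms=6/7b +201.681ms=2/7b
5) 806.723ms=8/7b +201.681ms=2/7b
6) 1008.403ms=10/7b +201.681ms=2/7b
7) 1210.084ms=12/7b +201.681ms=2/7b
8) 1411.765ms=2b +705.882ms=1b
9) 2117.647ms=3b +705.882ms=1b
10) 2823.529ms=4b +141.176ms=1/5b
11) 2964.706ms=21/5b +141.176ms=1/5b
12) 3105.882ms=22/5b +141.176ms=1/5b
13) 3247.059ms=23/5b +141.176ms=1/5b
14) 3388.235ms=24/5b +141.176ms=1/5b
15) 3529.412ms=5b +705.882ms=1b
16) 4235.294ms=6b +100.84ms=1/7b
17) 4336.134ms=43/7b +100.84ms=1/7b
18) 4436.975ms=44/7b +100.84ms=1/7b
19) 4537.815ms=45/7b +100.84ms=1/7b
20) 4638.655ms=46/7b +100.84ms=1/7b
21) 4739.496ms=47/7b +100.84ms=1/7b
22) 4840.336ms=48/7b +100.84ms=1/7b
23) 4941.176ms=7b +529.412ms=3/4b
24) 5470.588ms=31/4b +176.471ms=1/4b
Σ=8b of 8 (85bpm 2/4) — PASS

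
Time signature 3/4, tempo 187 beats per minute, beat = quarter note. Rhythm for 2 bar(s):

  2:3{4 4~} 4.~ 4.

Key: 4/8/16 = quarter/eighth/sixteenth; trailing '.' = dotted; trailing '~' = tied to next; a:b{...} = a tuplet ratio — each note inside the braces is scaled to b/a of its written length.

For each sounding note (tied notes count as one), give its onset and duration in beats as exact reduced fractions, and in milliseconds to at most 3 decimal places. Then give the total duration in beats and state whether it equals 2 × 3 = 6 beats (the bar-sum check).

1) 0.0ms=0b +481.283ms=3/2b
2) 481.283ms=3/2b +1443.85ms=9/2b
Σ=6b of 6 (187bpm 3/4) — PASS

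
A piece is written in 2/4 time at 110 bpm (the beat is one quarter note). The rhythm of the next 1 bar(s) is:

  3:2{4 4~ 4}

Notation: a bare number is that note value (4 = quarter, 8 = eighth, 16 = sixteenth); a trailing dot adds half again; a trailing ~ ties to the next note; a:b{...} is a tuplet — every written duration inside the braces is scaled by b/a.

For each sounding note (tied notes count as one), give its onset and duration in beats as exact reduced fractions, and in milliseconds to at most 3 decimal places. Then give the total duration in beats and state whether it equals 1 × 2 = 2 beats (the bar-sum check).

1) 0.0ms=0b +363.636ms=2/3b
2) 363.636ms=2/3b +727.273ms=4/3b
Σ=2b of 2 (110bpm 2/4) — PASS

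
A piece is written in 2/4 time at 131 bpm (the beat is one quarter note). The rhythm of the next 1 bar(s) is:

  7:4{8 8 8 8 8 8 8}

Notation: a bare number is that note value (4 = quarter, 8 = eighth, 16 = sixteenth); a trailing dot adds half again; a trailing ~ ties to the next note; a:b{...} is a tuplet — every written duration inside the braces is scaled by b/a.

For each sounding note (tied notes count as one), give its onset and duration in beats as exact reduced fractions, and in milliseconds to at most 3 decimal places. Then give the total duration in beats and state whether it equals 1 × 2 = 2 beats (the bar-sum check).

1) 0.0ms=0b +130.862ms=2/7b
2) 130.862ms=2/7b +130.862ms=2/7b
3) 261.723ms=4/7b +130.862ms=2/7b
4) 392.585ms=6/7b +130.862ms=2/7b
5) 523.446ms=8/7b +130.862ms=2/7b
6) 654.308ms=10/7b +130.862ms=2/7b
7) 785.169ms=12/7b +130.862ms=2/7b
Σ=2b of 2 (131bpm 2/4) — PASS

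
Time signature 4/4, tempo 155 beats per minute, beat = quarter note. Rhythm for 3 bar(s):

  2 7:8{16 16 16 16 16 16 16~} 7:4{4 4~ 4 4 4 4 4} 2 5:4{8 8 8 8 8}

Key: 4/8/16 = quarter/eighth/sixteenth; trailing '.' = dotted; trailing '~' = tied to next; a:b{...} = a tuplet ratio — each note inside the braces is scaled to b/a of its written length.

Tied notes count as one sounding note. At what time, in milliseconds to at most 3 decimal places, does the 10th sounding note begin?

1. 0.0ms @ 0 + 774.194ms (2)
2. 774.194ms @ 2 + 110.599ms (2/7)
3. 884.793ms @ 16/7 + 110.599ms (2/7)
4. 995.392ms @ 18/7 + 110.599ms (2/7)
5. 1105.991ms @ 20/7 + 110.599ms (2/7)
6. 1216.59ms @ 22/7 + 110.599ms (2/7)
7. 1327.189ms @ 24/7 + 110.599ms (2/7)
8. 1437.788ms @ 26/7 + 331.797ms (6/7)
9. 1769.585ms @ 32/7 + 442.396ms (8/7)
10. 2211.982ms @ 40/7 + 221.198ms (4/7)
11. 2433.18ms @ 44/7 + 221.198ms (4/7)
12. 2654.378ms @ 48/7 + 221.198ms (4/7)
13. 2875.576ms @ 52/7 + 221.198ms (4/7)
14. 3096.774ms @ 8 + 774.194ms (2)
15. 3870.968ms @ 10 + 154.839ms (2/5)
16. 4025.806ms @ 52/5 + 154.839ms (2/5)
17. 4180.645ms @ 54/5 + 154.839ms (2/5)
18. 4335.484ms @ 56/5 + 154.839ms (2/5)
19. 4490.323ms @ 58/5 + 154.839ms (2/5)

note 10 onset = 40/7b = 2211.982ms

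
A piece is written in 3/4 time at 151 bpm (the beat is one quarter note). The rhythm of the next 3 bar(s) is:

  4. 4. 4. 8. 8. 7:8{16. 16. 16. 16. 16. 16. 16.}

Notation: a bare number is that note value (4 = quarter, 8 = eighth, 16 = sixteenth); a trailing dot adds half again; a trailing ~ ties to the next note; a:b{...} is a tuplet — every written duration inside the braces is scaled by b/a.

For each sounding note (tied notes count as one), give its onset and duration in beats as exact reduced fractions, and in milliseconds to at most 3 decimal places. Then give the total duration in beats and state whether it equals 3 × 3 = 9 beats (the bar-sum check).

1) 0.0ms=0b +596.026ms=3/2b
2) 596.026ms=3/2b +596.026ms=3/2b
3) 1192.053ms=3b +596.026ms=3/2b
4) 1788.079ms=9/2b +298.013ms=3/4b
5) 2086.093ms=21/4b +298.013ms=3/4b
6) 2384.106ms=6b +170.293ms=3/7b
7) 2554.399ms=45/7b +170.293ms=3/7b
8) 2724.693ms=48/7b +170.293ms=3/7b
9) 2894.986ms=51/7b +170.293ms=3/7b
10) 3065.279ms=54/7b +170.293ms=3/7b
11) 3235.572ms=57/7b +170.293ms=3/7b
12) 3405.866ms=60/7b +170.293ms=3/7b
Σ=9b of 9 (151bpm 3/4) — PASS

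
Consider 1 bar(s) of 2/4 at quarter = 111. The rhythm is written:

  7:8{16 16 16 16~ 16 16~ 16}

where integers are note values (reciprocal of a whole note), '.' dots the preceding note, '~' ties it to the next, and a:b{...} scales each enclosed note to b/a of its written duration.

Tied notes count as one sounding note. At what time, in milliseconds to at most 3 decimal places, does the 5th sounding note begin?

1. 0.0ms @ 0 + 154.44ms (2/7)
2. 154.44ms @ 2/7 + 154.44ms (2/7)
3. 308.88ms @ 4/7 + 154.44ms (2/7)
4. 463.32ms @ 6/7 + 308.88ms (4/7)
5. 772.201ms @ 10/7 + 308.88ms (4/7)

note 5 onset = 10/7b = 772.201ms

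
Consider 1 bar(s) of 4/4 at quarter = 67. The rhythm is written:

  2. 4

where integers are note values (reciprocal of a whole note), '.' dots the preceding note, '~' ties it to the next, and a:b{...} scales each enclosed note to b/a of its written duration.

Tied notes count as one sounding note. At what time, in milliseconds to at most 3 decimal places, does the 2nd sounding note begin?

1. 0.0ms @ 0 + 2686.567ms (3)
2. 2686.567ms @ 3 + 895.522ms (1)

note 2 onset = 3b = 2686.567ms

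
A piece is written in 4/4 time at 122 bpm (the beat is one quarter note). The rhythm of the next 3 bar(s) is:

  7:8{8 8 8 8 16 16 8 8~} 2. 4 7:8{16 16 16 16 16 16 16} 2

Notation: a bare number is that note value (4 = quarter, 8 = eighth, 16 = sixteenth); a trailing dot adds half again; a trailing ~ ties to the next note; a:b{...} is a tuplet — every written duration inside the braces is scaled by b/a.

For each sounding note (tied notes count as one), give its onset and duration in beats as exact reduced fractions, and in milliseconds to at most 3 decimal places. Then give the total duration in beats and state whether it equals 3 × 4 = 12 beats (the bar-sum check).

1) 0.0ms=0b +281.03ms=4/7b
2) 281.03ms=4/7b +281.03ms=4/7b
3) 562.061ms=8/7b +281.03ms=4/7b
4) 843.091ms=12/7b +281.03ms=4/7b
5) 1124.122ms=16/7b +140.515ms=2/7b
6) 1264.637ms=18/7b +140.515ms=2/7b
7) 1405.152ms=20/7b +281.03ms=4/7b
8) 1686.183ms=24/7b +1756.44ms=25/7b
9) 3442.623ms=7b +491.803ms=1b
10) 3934.426ms=8b +140.515ms=2/7b
11) 4074.941ms=58/7b +140.515ms=2/7b
12) 4215.457ms=60/7b +140.515ms=2/7b
13) 4355.972ms=62/7b +140.515ms=2/7b
14) 4496.487ms=64/7b +140.515ms=2/7b
15) 4637.002ms=66/7b +140.515ms=2/7b
16) 4777.518ms=68/7b +140.515ms=2/7b
17) 4918.033ms=10b +983.607ms=2b
Σ=12b of 12 (122bpm 4/4) — PASS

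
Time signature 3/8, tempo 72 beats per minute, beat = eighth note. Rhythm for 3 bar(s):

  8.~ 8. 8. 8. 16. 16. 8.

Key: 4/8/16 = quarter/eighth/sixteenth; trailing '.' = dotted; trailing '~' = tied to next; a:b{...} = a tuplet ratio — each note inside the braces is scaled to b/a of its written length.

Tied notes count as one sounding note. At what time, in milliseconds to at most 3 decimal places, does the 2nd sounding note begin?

note 2 onset = 3b = 2500.0ms

1. 0.0ms @ 0 + 2500.0ms (3)
2. 2500.0ms @ 3 + 1250.0ms (3/2)
3. 3750.0ms @ 9/2 + 1250.0ms (3/2)
4. 5000.0ms @ 6 + 625.0ms (3/4)
5. 5625.0ms @ 27/4 + 625.0ms (3/4)
6. 6250.0ms @ 15/2 + 1250.0ms (3/2)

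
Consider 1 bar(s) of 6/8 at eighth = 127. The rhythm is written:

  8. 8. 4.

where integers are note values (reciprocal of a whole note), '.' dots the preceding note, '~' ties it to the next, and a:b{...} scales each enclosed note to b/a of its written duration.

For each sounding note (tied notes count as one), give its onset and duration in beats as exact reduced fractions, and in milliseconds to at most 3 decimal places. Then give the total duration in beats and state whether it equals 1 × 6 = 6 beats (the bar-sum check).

1) 0.0ms=0b +708.661ms=3/2b
2) 708.661ms=3/2b +708.661ms=3/2b
3) 1417.323ms=3b +1417.323ms=3b
Σ=6b of 6 (127bpm 6/8) — PASS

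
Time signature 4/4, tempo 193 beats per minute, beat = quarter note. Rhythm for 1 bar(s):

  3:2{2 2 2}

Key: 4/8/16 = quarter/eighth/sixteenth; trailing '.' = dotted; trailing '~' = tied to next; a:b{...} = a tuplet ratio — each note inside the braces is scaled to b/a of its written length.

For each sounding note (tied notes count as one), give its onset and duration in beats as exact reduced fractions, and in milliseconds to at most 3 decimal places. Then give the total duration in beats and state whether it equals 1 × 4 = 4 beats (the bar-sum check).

1) 0.0ms=0b +414.508ms=4/3b
2) 414.508ms=4/3b +414.508ms=4/3b
3) 829.016ms=8/3b +414.508ms=4/3b
Σ=4b of 4 (193bpm 4/4) — PASS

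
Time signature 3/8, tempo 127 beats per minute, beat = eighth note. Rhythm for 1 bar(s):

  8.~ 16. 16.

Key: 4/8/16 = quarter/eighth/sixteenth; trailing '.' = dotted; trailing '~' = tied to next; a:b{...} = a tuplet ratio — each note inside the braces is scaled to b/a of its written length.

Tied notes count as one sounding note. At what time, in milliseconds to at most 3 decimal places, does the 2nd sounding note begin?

1. 0.0ms @ 0 + 1062.992ms (9/4)
2. 1062.992ms @ 9/4 + 354.331ms (3/4)

note 2 onset = 9/4b = 1062.992ms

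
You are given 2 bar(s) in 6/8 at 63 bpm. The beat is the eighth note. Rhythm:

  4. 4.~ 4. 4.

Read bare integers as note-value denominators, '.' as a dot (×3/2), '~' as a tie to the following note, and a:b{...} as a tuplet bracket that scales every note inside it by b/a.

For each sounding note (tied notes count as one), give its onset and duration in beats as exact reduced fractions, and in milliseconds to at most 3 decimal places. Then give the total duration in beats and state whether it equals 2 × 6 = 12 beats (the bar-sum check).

1) 0.0ms=0b +2857.143ms=3b
2) 2857.143ms=3b +5714.286ms=6b
3) 8571.429ms=9b +2857.143ms=3b
Σ=12b of 12 (63bpm 6/8) — PASS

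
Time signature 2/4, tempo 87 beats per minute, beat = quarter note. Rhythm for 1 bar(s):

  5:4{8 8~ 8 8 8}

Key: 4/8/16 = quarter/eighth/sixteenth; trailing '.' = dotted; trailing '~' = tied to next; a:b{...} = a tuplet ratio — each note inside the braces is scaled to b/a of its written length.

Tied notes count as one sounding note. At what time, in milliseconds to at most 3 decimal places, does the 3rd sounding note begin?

1. 0.0ms @ 0 + 275.862ms (2/5)
2. 275.862ms @ 2/5 + 551.724ms (4/5)
3. 827.586ms @ 6/5 + 275.862ms (2/5)
4. 1103.448ms @ 8/5 + 275.862ms (2/5)

note 3 onset = 6/5b = 827.586ms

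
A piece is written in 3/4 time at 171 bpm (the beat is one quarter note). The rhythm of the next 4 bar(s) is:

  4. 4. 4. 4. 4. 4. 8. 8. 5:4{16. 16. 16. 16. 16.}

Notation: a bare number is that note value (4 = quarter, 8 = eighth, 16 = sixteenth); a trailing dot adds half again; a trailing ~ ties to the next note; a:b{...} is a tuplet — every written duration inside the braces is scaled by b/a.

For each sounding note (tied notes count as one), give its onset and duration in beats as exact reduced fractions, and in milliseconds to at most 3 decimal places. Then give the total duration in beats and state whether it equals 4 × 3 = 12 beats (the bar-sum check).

1) 0.0ms=0b +526.316ms=3/2b
2) 526.316ms=3/2b +526.316ms=3/2b
3) 1052.632ms=3b +526.316ms=3/2b
4) 1578.947ms=9/2b +526.316ms=3/2b
5) 2105.263ms=6b +526.316ms=3/2b
6) 2631.579ms=15/2b +526.316ms=3/2b
7) 3157.895ms=9b +263.158ms=3/4b
8) 3421.053ms=39/4b +263.158ms=3/4b
9) 3684.211ms=21/2b +105.263ms=3/10b
10) 3789.474ms=54/5b +105.263ms=3/10b
11) 3894.737ms=111/10b +105.263ms=3/10b
12) 4000.0ms=57/5b +105.263ms=3/10b
13) 4105.263ms=117/10b +105.263ms=3/10b
Σ=12b of 12 (171bpm 3/4) — PASS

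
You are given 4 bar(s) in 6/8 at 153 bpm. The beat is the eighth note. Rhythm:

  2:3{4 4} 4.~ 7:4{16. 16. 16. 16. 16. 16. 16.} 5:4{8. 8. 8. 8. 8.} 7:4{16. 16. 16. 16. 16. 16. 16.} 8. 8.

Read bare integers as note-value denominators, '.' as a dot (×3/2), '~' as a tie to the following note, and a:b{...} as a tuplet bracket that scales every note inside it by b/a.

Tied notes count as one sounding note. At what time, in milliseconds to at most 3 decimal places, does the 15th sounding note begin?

note 15 onset = 18b = 7058.824ms

1. 0.0ms @ 0 + 1176.471ms (3)
2. 1176.471ms @ 3 + 1176.471ms (3)
3. 2352.941ms @ 6 + 1344.538ms (24/7)
4. 3697.479ms @ 66/7 + 168.067ms (3/7)
5. 3865.546ms @ 69/7 + 168.067ms (3/7)
6. 4033.613ms @ 72/7 + 168.067ms (3/7)
7. 4201.681ms @ 75/7 + 168.067ms (3/7)
8. 4369.748ms @ 78/7 + 168.067ms (3/7)
9. 4537.815ms @ 81/7 + 168.067ms (3/7)
10. 4705.882ms @ 12 + 470.588ms (6/5)
11. 5176.471ms @ 66/5 + 470.588ms (6/5)
12. 5647.059ms @ 72/5 + 470.588ms (6/5)
13. 6117.647ms @ 78/5 + 470.588ms (6/5)
14. 6588.235ms @ 84/5 + 470.588ms (6/5)
15. 7058.824ms @ 18 + 168.067ms (3/7)
16. 7226.891ms @ 129/7 + 168.067ms (3/7)
17. 7394.958ms @ 132/7 + 168.067ms (3/7)
18. 7563.025ms @ 135/7 + 168.067ms (3/7)
19. 7731.092ms @ 138/7 + 168.067ms (3/7)
20. 7899.16ms @ 141/7 + 168.067ms (3/7)
21. 8067.227ms @ 144/7 + 168.067ms (3/7)
22. 8235.294ms @ 21 + 588.235ms (3/2)
23. 8823.529ms @ 45/2 + 588.235ms (3/2)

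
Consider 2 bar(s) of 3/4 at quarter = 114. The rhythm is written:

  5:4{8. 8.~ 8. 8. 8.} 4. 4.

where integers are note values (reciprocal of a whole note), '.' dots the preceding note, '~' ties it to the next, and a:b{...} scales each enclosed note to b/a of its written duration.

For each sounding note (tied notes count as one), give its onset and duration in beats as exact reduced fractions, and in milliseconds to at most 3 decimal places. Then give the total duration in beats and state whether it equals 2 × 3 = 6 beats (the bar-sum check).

1) 0.0ms=0b +315.789ms=3/5b
2) 315.789ms=3/5b +631.579ms=6/5b
3) 947.368ms=9/5b +315.789ms=3/5b
4) 1263.158ms=12/5b +315.789ms=3/5b
5) 1578.947ms=3b +789.474ms=3/2b
6) 2368.421ms=9/2b +789.474ms=3/2b
Σ=6b of 6 (114bpm 3/4) — PASS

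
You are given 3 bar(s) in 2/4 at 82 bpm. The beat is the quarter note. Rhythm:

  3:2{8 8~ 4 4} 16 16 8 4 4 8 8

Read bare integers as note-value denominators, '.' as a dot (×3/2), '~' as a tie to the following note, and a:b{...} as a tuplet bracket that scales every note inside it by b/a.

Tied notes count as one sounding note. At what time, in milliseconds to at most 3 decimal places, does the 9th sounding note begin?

1. 0.0ms @ 0 + 243.902ms (1/3)
2. 243.902ms @ 1/3 + 731.707ms (1)
3. 975.61ms @ 4/3 + 487.805ms (2/3)
4. 1463.415ms @ 2 + 182.927ms (1/4)
5. 1646.341ms @ 9/4 + 182.927ms (1/4)
6. 1829.268ms @ 5/2 + 365.854ms (1/2)
7. 2195.122ms @ 3 + 731.707ms (1)
8. 2926.829ms @ 4 + 731.707ms (1)
9. 3658.537ms @ 5 + 365.854ms (1/2)
10. 4024.39ms @ 11/2 + 365.854ms (1/2)

note 9 onset = 5b = 3658.537ms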